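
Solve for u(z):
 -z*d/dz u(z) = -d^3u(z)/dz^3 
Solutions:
 u(z) = C1 + Integral(C2*airyai(z) + C3*airybi(z), z)


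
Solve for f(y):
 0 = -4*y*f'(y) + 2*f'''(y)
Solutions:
 f(y) = C1 + Integral(C2*airyai(2^(1/3)*y) + C3*airybi(2^(1/3)*y), y)


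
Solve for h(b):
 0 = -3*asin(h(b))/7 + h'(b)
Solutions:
 Integral(1/asin(_y), (_y, h(b))) = C1 + 3*b/7


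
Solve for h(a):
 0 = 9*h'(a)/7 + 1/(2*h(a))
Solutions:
 h(a) = -sqrt(C1 - 7*a)/3
 h(a) = sqrt(C1 - 7*a)/3


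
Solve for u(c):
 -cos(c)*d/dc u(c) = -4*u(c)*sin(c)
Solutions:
 u(c) = C1/cos(c)^4


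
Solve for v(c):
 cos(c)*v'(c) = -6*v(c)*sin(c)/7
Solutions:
 v(c) = C1*cos(c)^(6/7)


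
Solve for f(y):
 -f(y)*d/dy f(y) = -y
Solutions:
 f(y) = -sqrt(C1 + y^2)
 f(y) = sqrt(C1 + y^2)


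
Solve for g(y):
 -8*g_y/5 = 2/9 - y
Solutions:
 g(y) = C1 + 5*y^2/16 - 5*y/36


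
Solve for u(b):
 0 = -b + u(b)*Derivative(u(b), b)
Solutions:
 u(b) = -sqrt(C1 + b^2)
 u(b) = sqrt(C1 + b^2)


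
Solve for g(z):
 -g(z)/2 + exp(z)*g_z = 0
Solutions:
 g(z) = C1*exp(-exp(-z)/2)


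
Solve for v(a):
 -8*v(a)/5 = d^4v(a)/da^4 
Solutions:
 v(a) = (C1*sin(2^(1/4)*5^(3/4)*a/5) + C2*cos(2^(1/4)*5^(3/4)*a/5))*exp(-2^(1/4)*5^(3/4)*a/5) + (C3*sin(2^(1/4)*5^(3/4)*a/5) + C4*cos(2^(1/4)*5^(3/4)*a/5))*exp(2^(1/4)*5^(3/4)*a/5)


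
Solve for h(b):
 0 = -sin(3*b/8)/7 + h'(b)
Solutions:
 h(b) = C1 - 8*cos(3*b/8)/21


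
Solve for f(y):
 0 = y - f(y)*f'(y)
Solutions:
 f(y) = -sqrt(C1 + y^2)
 f(y) = sqrt(C1 + y^2)


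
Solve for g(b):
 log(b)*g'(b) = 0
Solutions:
 g(b) = C1


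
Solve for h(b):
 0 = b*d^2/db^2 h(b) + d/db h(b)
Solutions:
 h(b) = C1 + C2*log(b)


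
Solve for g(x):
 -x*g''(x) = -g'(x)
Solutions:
 g(x) = C1 + C2*x^2


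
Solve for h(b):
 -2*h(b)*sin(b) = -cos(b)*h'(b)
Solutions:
 h(b) = C1/cos(b)^2


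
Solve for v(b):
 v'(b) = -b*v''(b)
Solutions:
 v(b) = C1 + C2*log(b)


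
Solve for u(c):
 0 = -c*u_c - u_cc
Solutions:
 u(c) = C1 + C2*erf(sqrt(2)*c/2)


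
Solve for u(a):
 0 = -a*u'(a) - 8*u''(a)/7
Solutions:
 u(a) = C1 + C2*erf(sqrt(7)*a/4)


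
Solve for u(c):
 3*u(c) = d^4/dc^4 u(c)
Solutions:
 u(c) = C1*exp(-3^(1/4)*c) + C2*exp(3^(1/4)*c) + C3*sin(3^(1/4)*c) + C4*cos(3^(1/4)*c)


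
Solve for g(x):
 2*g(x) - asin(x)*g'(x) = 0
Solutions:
 g(x) = C1*exp(2*Integral(1/asin(x), x))


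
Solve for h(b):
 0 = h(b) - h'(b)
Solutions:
 h(b) = C1*exp(b)


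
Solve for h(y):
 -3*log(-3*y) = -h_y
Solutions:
 h(y) = C1 + 3*y*log(-y) + 3*y*(-1 + log(3))


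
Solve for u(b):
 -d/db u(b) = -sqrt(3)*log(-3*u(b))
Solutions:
 -sqrt(3)*Integral(1/(log(-_y) + log(3)), (_y, u(b)))/3 = C1 - b


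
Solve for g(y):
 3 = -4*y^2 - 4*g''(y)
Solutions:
 g(y) = C1 + C2*y - y^4/12 - 3*y^2/8


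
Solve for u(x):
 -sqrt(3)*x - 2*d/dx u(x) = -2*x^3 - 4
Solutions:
 u(x) = C1 + x^4/4 - sqrt(3)*x^2/4 + 2*x


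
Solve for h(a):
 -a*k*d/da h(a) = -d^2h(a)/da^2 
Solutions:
 h(a) = Piecewise((-sqrt(2)*sqrt(pi)*C1*erf(sqrt(2)*a*sqrt(-k)/2)/(2*sqrt(-k)) - C2, (k > 0) | (k < 0)), (-C1*a - C2, True))


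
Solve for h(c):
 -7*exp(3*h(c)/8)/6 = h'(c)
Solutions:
 h(c) = 8*log(1/(C1 + 7*c))/3 + 32*log(2)/3
 h(c) = 8*log(2^(1/3)*(-1 - sqrt(3)*I)*(1/(C1 + 7*c))^(1/3))
 h(c) = 8*log(2^(1/3)*(-1 + sqrt(3)*I)*(1/(C1 + 7*c))^(1/3))


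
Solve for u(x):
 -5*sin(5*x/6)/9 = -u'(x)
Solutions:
 u(x) = C1 - 2*cos(5*x/6)/3


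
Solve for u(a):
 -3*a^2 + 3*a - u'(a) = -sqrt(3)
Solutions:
 u(a) = C1 - a^3 + 3*a^2/2 + sqrt(3)*a


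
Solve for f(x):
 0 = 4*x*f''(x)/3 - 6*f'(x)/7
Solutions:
 f(x) = C1 + C2*x^(23/14)


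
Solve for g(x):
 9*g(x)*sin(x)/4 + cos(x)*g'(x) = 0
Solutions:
 g(x) = C1*cos(x)^(9/4)


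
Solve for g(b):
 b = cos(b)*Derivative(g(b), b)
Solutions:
 g(b) = C1 + Integral(b/cos(b), b)


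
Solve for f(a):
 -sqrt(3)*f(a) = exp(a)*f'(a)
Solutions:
 f(a) = C1*exp(sqrt(3)*exp(-a))


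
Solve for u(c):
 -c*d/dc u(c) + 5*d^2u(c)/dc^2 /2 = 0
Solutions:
 u(c) = C1 + C2*erfi(sqrt(5)*c/5)


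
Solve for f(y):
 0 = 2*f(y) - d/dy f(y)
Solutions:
 f(y) = C1*exp(2*y)


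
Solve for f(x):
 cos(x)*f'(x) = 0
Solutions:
 f(x) = C1


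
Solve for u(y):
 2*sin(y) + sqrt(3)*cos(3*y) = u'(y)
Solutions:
 u(y) = C1 + sqrt(3)*sin(3*y)/3 - 2*cos(y)


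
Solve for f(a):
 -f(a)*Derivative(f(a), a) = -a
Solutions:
 f(a) = -sqrt(C1 + a^2)
 f(a) = sqrt(C1 + a^2)


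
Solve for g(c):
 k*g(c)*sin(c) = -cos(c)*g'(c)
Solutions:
 g(c) = C1*exp(k*log(cos(c)))


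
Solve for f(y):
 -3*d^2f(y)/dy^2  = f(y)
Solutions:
 f(y) = C1*sin(sqrt(3)*y/3) + C2*cos(sqrt(3)*y/3)


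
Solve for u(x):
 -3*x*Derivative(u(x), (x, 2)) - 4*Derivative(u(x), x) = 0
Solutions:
 u(x) = C1 + C2/x^(1/3)


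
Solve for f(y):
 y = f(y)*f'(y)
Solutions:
 f(y) = -sqrt(C1 + y^2)
 f(y) = sqrt(C1 + y^2)


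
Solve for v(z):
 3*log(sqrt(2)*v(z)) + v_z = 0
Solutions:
 2*Integral(1/(2*log(_y) + log(2)), (_y, v(z)))/3 = C1 - z


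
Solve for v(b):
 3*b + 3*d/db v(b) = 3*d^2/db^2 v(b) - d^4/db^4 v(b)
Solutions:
 v(b) = C1 + C2*exp(2^(1/3)*b*(2/(sqrt(5) + 3)^(1/3) + 2^(1/3)*(sqrt(5) + 3)^(1/3))/4)*sin(2^(1/3)*sqrt(3)*b*(-2^(1/3)*(sqrt(5) + 3)^(1/3) + 2/(sqrt(5) + 3)^(1/3))/4) + C3*exp(2^(1/3)*b*(2/(sqrt(5) + 3)^(1/3) + 2^(1/3)*(sqrt(5) + 3)^(1/3))/4)*cos(2^(1/3)*sqrt(3)*b*(-2^(1/3)*(sqrt(5) + 3)^(1/3) + 2/(sqrt(5) + 3)^(1/3))/4) + C4*exp(-2^(1/3)*b*((sqrt(5) + 3)^(-1/3) + 2^(1/3)*(sqrt(5) + 3)^(1/3)/2)) - b^2/2 - b


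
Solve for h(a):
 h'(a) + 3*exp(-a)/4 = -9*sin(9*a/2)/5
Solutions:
 h(a) = C1 + 2*cos(9*a/2)/5 + 3*exp(-a)/4


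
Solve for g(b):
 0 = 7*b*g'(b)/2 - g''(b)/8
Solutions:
 g(b) = C1 + C2*erfi(sqrt(14)*b)


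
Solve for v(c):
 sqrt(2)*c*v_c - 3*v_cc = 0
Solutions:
 v(c) = C1 + C2*erfi(2^(3/4)*sqrt(3)*c/6)


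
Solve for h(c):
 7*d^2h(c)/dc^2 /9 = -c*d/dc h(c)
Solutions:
 h(c) = C1 + C2*erf(3*sqrt(14)*c/14)


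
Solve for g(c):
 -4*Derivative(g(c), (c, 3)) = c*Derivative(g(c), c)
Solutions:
 g(c) = C1 + Integral(C2*airyai(-2^(1/3)*c/2) + C3*airybi(-2^(1/3)*c/2), c)


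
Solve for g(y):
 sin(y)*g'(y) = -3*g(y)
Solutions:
 g(y) = C1*(cos(y) + 1)^(3/2)/(cos(y) - 1)^(3/2)


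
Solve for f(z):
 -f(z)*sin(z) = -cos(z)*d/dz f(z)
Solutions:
 f(z) = C1/cos(z)


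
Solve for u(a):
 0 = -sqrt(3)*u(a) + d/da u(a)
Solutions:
 u(a) = C1*exp(sqrt(3)*a)


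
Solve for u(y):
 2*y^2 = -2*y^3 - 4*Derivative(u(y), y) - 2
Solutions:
 u(y) = C1 - y^4/8 - y^3/6 - y/2


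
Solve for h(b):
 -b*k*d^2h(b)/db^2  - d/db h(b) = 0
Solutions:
 h(b) = C1 + b^(((re(k) - 1)*re(k) + im(k)^2)/(re(k)^2 + im(k)^2))*(C2*sin(log(b)*Abs(im(k))/(re(k)^2 + im(k)^2)) + C3*cos(log(b)*im(k)/(re(k)^2 + im(k)^2)))


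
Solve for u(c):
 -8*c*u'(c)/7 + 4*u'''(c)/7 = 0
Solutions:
 u(c) = C1 + Integral(C2*airyai(2^(1/3)*c) + C3*airybi(2^(1/3)*c), c)


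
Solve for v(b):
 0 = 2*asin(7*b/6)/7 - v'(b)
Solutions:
 v(b) = C1 + 2*b*asin(7*b/6)/7 + 2*sqrt(36 - 49*b^2)/49


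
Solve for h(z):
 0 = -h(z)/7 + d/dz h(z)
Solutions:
 h(z) = C1*exp(z/7)


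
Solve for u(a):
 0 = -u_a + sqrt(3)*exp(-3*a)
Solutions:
 u(a) = C1 - sqrt(3)*exp(-3*a)/3


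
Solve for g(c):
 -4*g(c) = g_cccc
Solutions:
 g(c) = (C1*sin(c) + C2*cos(c))*exp(-c) + (C3*sin(c) + C4*cos(c))*exp(c)


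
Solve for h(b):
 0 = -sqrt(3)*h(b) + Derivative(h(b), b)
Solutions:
 h(b) = C1*exp(sqrt(3)*b)


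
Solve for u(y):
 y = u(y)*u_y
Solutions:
 u(y) = -sqrt(C1 + y^2)
 u(y) = sqrt(C1 + y^2)


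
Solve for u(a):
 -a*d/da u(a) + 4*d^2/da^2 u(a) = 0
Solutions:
 u(a) = C1 + C2*erfi(sqrt(2)*a/4)


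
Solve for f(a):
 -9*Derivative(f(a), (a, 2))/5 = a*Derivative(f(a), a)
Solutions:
 f(a) = C1 + C2*erf(sqrt(10)*a/6)


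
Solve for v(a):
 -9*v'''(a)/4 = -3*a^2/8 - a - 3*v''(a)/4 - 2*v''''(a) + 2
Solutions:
 v(a) = C1 + C2*a - a^4/24 - 13*a^3/18 - 23*a^2/6 + (C3*sin(sqrt(15)*a/16) + C4*cos(sqrt(15)*a/16))*exp(9*a/16)


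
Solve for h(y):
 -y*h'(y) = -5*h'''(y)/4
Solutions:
 h(y) = C1 + Integral(C2*airyai(10^(2/3)*y/5) + C3*airybi(10^(2/3)*y/5), y)


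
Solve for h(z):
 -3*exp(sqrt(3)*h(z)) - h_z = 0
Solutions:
 h(z) = sqrt(3)*(2*log(1/(C1 + 3*z)) - log(3))/6


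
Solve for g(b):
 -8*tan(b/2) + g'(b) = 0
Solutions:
 g(b) = C1 - 16*log(cos(b/2))


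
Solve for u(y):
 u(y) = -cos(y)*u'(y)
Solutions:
 u(y) = C1*sqrt(sin(y) - 1)/sqrt(sin(y) + 1)


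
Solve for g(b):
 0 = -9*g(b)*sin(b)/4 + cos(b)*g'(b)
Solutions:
 g(b) = C1/cos(b)^(9/4)


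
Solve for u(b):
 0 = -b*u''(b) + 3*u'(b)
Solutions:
 u(b) = C1 + C2*b^4


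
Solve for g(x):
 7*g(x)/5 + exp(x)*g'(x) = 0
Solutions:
 g(x) = C1*exp(7*exp(-x)/5)


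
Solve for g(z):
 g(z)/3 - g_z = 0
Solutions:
 g(z) = C1*exp(z/3)


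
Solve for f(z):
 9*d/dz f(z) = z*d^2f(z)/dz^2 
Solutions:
 f(z) = C1 + C2*z^10


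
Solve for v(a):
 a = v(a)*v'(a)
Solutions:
 v(a) = -sqrt(C1 + a^2)
 v(a) = sqrt(C1 + a^2)


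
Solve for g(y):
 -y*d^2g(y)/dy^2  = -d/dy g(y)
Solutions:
 g(y) = C1 + C2*y^2


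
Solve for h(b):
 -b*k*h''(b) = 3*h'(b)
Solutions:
 h(b) = C1 + b^(((re(k) - 3)*re(k) + im(k)^2)/(re(k)^2 + im(k)^2))*(C2*sin(3*log(b)*Abs(im(k))/(re(k)^2 + im(k)^2)) + C3*cos(3*log(b)*im(k)/(re(k)^2 + im(k)^2)))


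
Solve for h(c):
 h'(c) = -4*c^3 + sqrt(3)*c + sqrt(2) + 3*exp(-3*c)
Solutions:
 h(c) = C1 - c^4 + sqrt(3)*c^2/2 + sqrt(2)*c - exp(-3*c)


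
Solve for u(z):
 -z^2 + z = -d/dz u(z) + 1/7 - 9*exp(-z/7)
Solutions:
 u(z) = C1 + z^3/3 - z^2/2 + z/7 + 63*exp(-z/7)


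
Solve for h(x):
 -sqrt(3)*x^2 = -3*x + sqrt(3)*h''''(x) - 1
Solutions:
 h(x) = C1 + C2*x + C3*x^2 + C4*x^3 - x^6/360 + sqrt(3)*x^5/120 + sqrt(3)*x^4/72


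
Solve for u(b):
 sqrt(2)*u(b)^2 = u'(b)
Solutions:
 u(b) = -1/(C1 + sqrt(2)*b)


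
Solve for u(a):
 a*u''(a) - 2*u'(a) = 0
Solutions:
 u(a) = C1 + C2*a^3


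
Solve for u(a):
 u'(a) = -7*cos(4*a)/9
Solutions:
 u(a) = C1 - 7*sin(4*a)/36


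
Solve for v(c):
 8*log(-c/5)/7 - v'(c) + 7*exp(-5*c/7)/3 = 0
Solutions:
 v(c) = C1 + 8*c*log(-c)/7 + 8*c*(-log(5) - 1)/7 - 49*exp(-5*c/7)/15


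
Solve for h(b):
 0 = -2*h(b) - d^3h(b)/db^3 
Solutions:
 h(b) = C3*exp(-2^(1/3)*b) + (C1*sin(2^(1/3)*sqrt(3)*b/2) + C2*cos(2^(1/3)*sqrt(3)*b/2))*exp(2^(1/3)*b/2)


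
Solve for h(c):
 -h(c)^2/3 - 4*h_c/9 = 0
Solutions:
 h(c) = 4/(C1 + 3*c)


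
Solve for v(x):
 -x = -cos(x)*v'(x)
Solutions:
 v(x) = C1 + Integral(x/cos(x), x)


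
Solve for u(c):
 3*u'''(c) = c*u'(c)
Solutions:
 u(c) = C1 + Integral(C2*airyai(3^(2/3)*c/3) + C3*airybi(3^(2/3)*c/3), c)


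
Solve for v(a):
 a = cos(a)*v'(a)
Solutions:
 v(a) = C1 + Integral(a/cos(a), a)


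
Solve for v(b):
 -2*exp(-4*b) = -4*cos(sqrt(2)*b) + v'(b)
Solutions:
 v(b) = C1 + 2*sqrt(2)*sin(sqrt(2)*b) + exp(-4*b)/2


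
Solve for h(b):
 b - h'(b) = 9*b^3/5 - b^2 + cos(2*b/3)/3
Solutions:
 h(b) = C1 - 9*b^4/20 + b^3/3 + b^2/2 - sin(2*b/3)/2


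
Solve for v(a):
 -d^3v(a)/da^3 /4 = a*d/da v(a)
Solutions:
 v(a) = C1 + Integral(C2*airyai(-2^(2/3)*a) + C3*airybi(-2^(2/3)*a), a)


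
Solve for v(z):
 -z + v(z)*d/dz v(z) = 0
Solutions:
 v(z) = -sqrt(C1 + z^2)
 v(z) = sqrt(C1 + z^2)


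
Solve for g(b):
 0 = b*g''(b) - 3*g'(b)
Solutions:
 g(b) = C1 + C2*b^4


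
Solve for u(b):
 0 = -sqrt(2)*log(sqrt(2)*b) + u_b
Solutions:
 u(b) = C1 + sqrt(2)*b*log(b) - sqrt(2)*b + sqrt(2)*b*log(2)/2


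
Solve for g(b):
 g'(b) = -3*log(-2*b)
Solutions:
 g(b) = C1 - 3*b*log(-b) + 3*b*(1 - log(2))


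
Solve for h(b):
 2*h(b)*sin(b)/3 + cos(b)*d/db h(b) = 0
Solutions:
 h(b) = C1*cos(b)^(2/3)


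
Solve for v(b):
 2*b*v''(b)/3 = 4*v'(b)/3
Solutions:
 v(b) = C1 + C2*b^3


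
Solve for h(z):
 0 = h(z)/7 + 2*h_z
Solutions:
 h(z) = C1*exp(-z/14)


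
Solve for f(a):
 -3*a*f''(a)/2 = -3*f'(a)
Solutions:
 f(a) = C1 + C2*a^3


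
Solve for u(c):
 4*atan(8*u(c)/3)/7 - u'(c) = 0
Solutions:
 Integral(1/atan(8*_y/3), (_y, u(c))) = C1 + 4*c/7


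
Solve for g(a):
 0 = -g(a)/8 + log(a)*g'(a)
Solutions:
 g(a) = C1*exp(li(a)/8)


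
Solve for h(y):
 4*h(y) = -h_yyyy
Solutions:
 h(y) = (C1*sin(y) + C2*cos(y))*exp(-y) + (C3*sin(y) + C4*cos(y))*exp(y)


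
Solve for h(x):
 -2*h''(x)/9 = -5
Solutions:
 h(x) = C1 + C2*x + 45*x^2/4


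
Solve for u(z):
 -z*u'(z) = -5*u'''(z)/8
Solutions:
 u(z) = C1 + Integral(C2*airyai(2*5^(2/3)*z/5) + C3*airybi(2*5^(2/3)*z/5), z)


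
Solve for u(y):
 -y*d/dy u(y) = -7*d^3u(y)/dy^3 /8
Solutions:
 u(y) = C1 + Integral(C2*airyai(2*7^(2/3)*y/7) + C3*airybi(2*7^(2/3)*y/7), y)


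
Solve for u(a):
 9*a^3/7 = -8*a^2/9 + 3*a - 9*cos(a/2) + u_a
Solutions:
 u(a) = C1 + 9*a^4/28 + 8*a^3/27 - 3*a^2/2 + 18*sin(a/2)


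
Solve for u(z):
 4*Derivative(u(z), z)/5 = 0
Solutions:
 u(z) = C1


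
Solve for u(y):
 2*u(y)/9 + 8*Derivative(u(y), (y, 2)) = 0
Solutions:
 u(y) = C1*sin(y/6) + C2*cos(y/6)


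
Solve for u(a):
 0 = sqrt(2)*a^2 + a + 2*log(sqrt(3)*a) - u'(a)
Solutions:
 u(a) = C1 + sqrt(2)*a^3/3 + a^2/2 + 2*a*log(a) - 2*a + a*log(3)


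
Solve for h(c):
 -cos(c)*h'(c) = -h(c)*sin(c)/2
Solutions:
 h(c) = C1/sqrt(cos(c))


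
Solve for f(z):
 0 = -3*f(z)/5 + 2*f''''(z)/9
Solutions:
 f(z) = C1*exp(-30^(3/4)*z/10) + C2*exp(30^(3/4)*z/10) + C3*sin(30^(3/4)*z/10) + C4*cos(30^(3/4)*z/10)


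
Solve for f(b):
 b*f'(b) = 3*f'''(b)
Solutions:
 f(b) = C1 + Integral(C2*airyai(3^(2/3)*b/3) + C3*airybi(3^(2/3)*b/3), b)


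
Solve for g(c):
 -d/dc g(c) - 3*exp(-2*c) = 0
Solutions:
 g(c) = C1 + 3*exp(-2*c)/2


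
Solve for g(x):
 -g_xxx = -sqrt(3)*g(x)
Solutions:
 g(x) = C3*exp(3^(1/6)*x) + (C1*sin(3^(2/3)*x/2) + C2*cos(3^(2/3)*x/2))*exp(-3^(1/6)*x/2)


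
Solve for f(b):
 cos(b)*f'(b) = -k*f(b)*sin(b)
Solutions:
 f(b) = C1*exp(k*log(cos(b)))


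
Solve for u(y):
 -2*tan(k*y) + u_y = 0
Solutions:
 u(y) = C1 + 2*Piecewise((-log(cos(k*y))/k, Ne(k, 0)), (0, True))


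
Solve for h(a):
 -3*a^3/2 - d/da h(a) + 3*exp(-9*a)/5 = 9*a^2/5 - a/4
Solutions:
 h(a) = C1 - 3*a^4/8 - 3*a^3/5 + a^2/8 - exp(-9*a)/15


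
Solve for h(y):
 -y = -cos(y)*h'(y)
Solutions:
 h(y) = C1 + Integral(y/cos(y), y)


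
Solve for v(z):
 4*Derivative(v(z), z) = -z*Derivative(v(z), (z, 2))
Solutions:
 v(z) = C1 + C2/z^3


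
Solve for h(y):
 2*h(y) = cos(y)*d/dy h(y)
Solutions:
 h(y) = C1*(sin(y) + 1)/(sin(y) - 1)


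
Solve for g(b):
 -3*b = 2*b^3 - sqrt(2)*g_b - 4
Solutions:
 g(b) = C1 + sqrt(2)*b^4/4 + 3*sqrt(2)*b^2/4 - 2*sqrt(2)*b


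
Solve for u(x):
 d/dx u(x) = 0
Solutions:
 u(x) = C1


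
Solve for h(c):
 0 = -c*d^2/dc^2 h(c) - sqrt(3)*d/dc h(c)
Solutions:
 h(c) = C1 + C2*c^(1 - sqrt(3))


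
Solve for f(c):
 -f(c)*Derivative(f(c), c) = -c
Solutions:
 f(c) = -sqrt(C1 + c^2)
 f(c) = sqrt(C1 + c^2)


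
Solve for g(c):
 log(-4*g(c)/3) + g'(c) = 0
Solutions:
 Integral(1/(log(-_y) - log(3) + 2*log(2)), (_y, g(c))) = C1 - c


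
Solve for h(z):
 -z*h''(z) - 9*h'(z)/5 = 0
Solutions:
 h(z) = C1 + C2/z^(4/5)


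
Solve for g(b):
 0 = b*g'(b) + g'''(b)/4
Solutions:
 g(b) = C1 + Integral(C2*airyai(-2^(2/3)*b) + C3*airybi(-2^(2/3)*b), b)


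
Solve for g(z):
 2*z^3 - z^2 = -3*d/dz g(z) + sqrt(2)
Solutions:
 g(z) = C1 - z^4/6 + z^3/9 + sqrt(2)*z/3


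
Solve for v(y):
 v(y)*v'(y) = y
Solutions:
 v(y) = -sqrt(C1 + y^2)
 v(y) = sqrt(C1 + y^2)


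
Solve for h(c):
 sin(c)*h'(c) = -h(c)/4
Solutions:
 h(c) = C1*(cos(c) + 1)^(1/8)/(cos(c) - 1)^(1/8)


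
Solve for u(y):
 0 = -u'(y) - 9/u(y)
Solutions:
 u(y) = -sqrt(C1 - 18*y)
 u(y) = sqrt(C1 - 18*y)


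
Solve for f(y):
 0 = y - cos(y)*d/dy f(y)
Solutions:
 f(y) = C1 + Integral(y/cos(y), y)


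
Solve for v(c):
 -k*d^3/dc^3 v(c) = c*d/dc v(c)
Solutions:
 v(c) = C1 + Integral(C2*airyai(c*(-1/k)^(1/3)) + C3*airybi(c*(-1/k)^(1/3)), c)


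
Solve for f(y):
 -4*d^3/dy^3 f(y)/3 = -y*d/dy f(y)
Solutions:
 f(y) = C1 + Integral(C2*airyai(6^(1/3)*y/2) + C3*airybi(6^(1/3)*y/2), y)


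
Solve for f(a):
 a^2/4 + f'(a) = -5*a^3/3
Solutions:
 f(a) = C1 - 5*a^4/12 - a^3/12


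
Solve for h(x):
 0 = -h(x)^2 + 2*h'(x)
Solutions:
 h(x) = -2/(C1 + x)


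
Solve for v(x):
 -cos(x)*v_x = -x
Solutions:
 v(x) = C1 + Integral(x/cos(x), x)


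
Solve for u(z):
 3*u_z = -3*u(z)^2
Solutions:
 u(z) = 1/(C1 + z)


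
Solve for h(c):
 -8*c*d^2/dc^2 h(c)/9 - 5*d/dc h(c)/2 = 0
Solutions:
 h(c) = C1 + C2/c^(29/16)


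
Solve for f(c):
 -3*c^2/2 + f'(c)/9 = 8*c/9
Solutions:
 f(c) = C1 + 9*c^3/2 + 4*c^2


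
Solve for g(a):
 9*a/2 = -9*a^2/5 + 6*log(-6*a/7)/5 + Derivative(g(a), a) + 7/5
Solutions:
 g(a) = C1 + 3*a^3/5 + 9*a^2/4 - 6*a*log(-a)/5 + a*(-6*log(6) - 1 + 6*log(7))/5


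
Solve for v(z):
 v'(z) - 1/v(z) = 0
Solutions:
 v(z) = -sqrt(C1 + 2*z)
 v(z) = sqrt(C1 + 2*z)


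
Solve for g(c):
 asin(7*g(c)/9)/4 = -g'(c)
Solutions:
 Integral(1/asin(7*_y/9), (_y, g(c))) = C1 - c/4


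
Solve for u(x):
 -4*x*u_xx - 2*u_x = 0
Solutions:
 u(x) = C1 + C2*sqrt(x)


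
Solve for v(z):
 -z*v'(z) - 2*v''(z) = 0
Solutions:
 v(z) = C1 + C2*erf(z/2)


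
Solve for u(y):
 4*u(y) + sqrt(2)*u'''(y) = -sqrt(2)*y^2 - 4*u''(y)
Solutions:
 u(y) = C1*exp(y*(-4*sqrt(2) + 8/(3*sqrt(354) + 43*sqrt(2))^(1/3) + (3*sqrt(354) + 43*sqrt(2))^(1/3))/6)*sin(sqrt(3)*y*(-(3*sqrt(354) + 43*sqrt(2))^(1/3) + 8/(3*sqrt(354) + 43*sqrt(2))^(1/3))/6) + C2*exp(y*(-4*sqrt(2) + 8/(3*sqrt(354) + 43*sqrt(2))^(1/3) + (3*sqrt(354) + 43*sqrt(2))^(1/3))/6)*cos(sqrt(3)*y*(-(3*sqrt(354) + 43*sqrt(2))^(1/3) + 8/(3*sqrt(354) + 43*sqrt(2))^(1/3))/6) + C3*exp(-y*(8/(3*sqrt(354) + 43*sqrt(2))^(1/3) + 2*sqrt(2) + (3*sqrt(354) + 43*sqrt(2))^(1/3))/3) - sqrt(2)*y^2/4 + sqrt(2)/2


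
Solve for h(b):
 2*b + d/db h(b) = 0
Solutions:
 h(b) = C1 - b^2


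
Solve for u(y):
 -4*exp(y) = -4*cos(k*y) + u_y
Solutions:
 u(y) = C1 - 4*exp(y) + 4*sin(k*y)/k


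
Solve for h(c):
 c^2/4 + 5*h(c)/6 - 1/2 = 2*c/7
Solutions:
 h(c) = -3*c^2/10 + 12*c/35 + 3/5


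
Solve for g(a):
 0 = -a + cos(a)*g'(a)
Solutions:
 g(a) = C1 + Integral(a/cos(a), a)


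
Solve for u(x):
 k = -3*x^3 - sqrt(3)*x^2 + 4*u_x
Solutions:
 u(x) = C1 + k*x/4 + 3*x^4/16 + sqrt(3)*x^3/12


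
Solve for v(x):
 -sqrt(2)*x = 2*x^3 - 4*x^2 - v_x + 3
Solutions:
 v(x) = C1 + x^4/2 - 4*x^3/3 + sqrt(2)*x^2/2 + 3*x


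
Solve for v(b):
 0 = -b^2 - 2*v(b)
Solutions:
 v(b) = -b^2/2


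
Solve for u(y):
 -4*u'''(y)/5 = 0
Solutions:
 u(y) = C1 + C2*y + C3*y^2


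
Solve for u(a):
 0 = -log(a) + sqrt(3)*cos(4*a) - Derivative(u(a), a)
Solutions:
 u(a) = C1 - a*log(a) + a + sqrt(3)*sin(4*a)/4


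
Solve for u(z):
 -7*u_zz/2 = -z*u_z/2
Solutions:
 u(z) = C1 + C2*erfi(sqrt(14)*z/14)


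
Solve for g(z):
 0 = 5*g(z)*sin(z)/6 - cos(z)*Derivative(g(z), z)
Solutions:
 g(z) = C1/cos(z)^(5/6)


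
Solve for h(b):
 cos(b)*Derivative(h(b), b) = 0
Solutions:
 h(b) = C1


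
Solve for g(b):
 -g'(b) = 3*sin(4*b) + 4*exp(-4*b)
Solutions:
 g(b) = C1 + 3*cos(4*b)/4 + exp(-4*b)


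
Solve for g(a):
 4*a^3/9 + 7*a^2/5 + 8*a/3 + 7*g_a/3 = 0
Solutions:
 g(a) = C1 - a^4/21 - a^3/5 - 4*a^2/7


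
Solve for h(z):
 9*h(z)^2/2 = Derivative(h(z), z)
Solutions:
 h(z) = -2/(C1 + 9*z)


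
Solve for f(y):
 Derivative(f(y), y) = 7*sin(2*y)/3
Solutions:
 f(y) = C1 - 7*cos(2*y)/6


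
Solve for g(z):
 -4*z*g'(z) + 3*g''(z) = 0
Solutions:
 g(z) = C1 + C2*erfi(sqrt(6)*z/3)


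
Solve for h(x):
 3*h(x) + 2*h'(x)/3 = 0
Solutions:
 h(x) = C1*exp(-9*x/2)


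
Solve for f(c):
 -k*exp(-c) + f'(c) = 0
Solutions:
 f(c) = C1 - k*exp(-c)


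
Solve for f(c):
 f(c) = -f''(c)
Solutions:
 f(c) = C1*sin(c) + C2*cos(c)


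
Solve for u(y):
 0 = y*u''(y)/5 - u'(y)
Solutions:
 u(y) = C1 + C2*y^6


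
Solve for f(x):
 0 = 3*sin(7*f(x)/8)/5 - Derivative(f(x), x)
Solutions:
 -3*x/5 + 4*log(cos(7*f(x)/8) - 1)/7 - 4*log(cos(7*f(x)/8) + 1)/7 = C1


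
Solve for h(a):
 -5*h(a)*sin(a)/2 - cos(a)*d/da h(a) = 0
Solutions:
 h(a) = C1*cos(a)^(5/2)


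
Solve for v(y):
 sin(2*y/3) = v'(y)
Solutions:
 v(y) = C1 - 3*cos(2*y/3)/2


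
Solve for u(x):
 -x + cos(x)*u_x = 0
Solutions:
 u(x) = C1 + Integral(x/cos(x), x)


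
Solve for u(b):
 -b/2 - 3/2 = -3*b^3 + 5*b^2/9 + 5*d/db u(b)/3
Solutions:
 u(b) = C1 + 9*b^4/20 - b^3/9 - 3*b^2/20 - 9*b/10


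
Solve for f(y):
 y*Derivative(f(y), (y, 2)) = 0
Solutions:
 f(y) = C1 + C2*y


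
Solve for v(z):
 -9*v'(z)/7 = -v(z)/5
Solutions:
 v(z) = C1*exp(7*z/45)


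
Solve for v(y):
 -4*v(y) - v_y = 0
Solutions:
 v(y) = C1*exp(-4*y)


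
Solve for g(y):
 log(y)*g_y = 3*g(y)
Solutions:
 g(y) = C1*exp(3*li(y))


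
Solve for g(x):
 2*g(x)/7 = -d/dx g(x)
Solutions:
 g(x) = C1*exp(-2*x/7)


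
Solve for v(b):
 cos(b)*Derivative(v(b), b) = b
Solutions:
 v(b) = C1 + Integral(b/cos(b), b)


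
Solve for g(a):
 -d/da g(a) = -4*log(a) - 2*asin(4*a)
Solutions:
 g(a) = C1 + 4*a*log(a) + 2*a*asin(4*a) - 4*a + sqrt(1 - 16*a^2)/2


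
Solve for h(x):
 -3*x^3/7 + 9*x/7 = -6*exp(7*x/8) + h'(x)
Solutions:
 h(x) = C1 - 3*x^4/28 + 9*x^2/14 + 48*exp(7*x/8)/7


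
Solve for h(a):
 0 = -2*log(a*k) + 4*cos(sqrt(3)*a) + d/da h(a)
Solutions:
 h(a) = C1 + 2*a*log(a*k) - 2*a - 4*sqrt(3)*sin(sqrt(3)*a)/3


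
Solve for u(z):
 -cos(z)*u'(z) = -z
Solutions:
 u(z) = C1 + Integral(z/cos(z), z)


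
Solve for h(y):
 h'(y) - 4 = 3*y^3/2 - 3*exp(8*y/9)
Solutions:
 h(y) = C1 + 3*y^4/8 + 4*y - 27*exp(8*y/9)/8


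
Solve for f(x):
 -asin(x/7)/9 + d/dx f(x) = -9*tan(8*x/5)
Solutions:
 f(x) = C1 + x*asin(x/7)/9 + sqrt(49 - x^2)/9 + 45*log(cos(8*x/5))/8


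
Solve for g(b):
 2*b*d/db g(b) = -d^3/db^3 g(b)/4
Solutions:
 g(b) = C1 + Integral(C2*airyai(-2*b) + C3*airybi(-2*b), b)


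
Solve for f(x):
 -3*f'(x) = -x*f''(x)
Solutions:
 f(x) = C1 + C2*x^4


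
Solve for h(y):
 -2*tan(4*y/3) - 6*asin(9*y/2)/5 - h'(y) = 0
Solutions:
 h(y) = C1 - 6*y*asin(9*y/2)/5 - 2*sqrt(4 - 81*y^2)/15 + 3*log(cos(4*y/3))/2


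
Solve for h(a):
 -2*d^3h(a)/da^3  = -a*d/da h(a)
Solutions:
 h(a) = C1 + Integral(C2*airyai(2^(2/3)*a/2) + C3*airybi(2^(2/3)*a/2), a)


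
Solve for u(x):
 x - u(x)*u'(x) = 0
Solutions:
 u(x) = -sqrt(C1 + x^2)
 u(x) = sqrt(C1 + x^2)


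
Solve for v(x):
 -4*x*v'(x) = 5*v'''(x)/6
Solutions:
 v(x) = C1 + Integral(C2*airyai(-2*3^(1/3)*5^(2/3)*x/5) + C3*airybi(-2*3^(1/3)*5^(2/3)*x/5), x)


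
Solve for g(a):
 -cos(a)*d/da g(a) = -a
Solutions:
 g(a) = C1 + Integral(a/cos(a), a)


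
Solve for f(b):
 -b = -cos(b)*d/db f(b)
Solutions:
 f(b) = C1 + Integral(b/cos(b), b)


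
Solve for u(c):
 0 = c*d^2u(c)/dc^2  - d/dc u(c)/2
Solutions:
 u(c) = C1 + C2*c^(3/2)


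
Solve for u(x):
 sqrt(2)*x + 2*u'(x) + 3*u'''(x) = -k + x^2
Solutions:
 u(x) = C1 + C2*sin(sqrt(6)*x/3) + C3*cos(sqrt(6)*x/3) - k*x/2 + x^3/6 - sqrt(2)*x^2/4 - 3*x/2


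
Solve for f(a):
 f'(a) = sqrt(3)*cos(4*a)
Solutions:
 f(a) = C1 + sqrt(3)*sin(4*a)/4


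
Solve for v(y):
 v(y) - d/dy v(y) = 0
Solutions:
 v(y) = C1*exp(y)


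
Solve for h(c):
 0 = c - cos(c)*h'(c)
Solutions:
 h(c) = C1 + Integral(c/cos(c), c)


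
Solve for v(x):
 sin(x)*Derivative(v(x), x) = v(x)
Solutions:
 v(x) = C1*sqrt(cos(x) - 1)/sqrt(cos(x) + 1)


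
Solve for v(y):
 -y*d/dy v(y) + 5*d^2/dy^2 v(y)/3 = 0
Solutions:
 v(y) = C1 + C2*erfi(sqrt(30)*y/10)


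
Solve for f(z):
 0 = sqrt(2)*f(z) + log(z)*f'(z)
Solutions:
 f(z) = C1*exp(-sqrt(2)*li(z))


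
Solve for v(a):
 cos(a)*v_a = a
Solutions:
 v(a) = C1 + Integral(a/cos(a), a)


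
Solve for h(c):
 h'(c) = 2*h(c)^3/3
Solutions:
 h(c) = -sqrt(6)*sqrt(-1/(C1 + 2*c))/2
 h(c) = sqrt(6)*sqrt(-1/(C1 + 2*c))/2


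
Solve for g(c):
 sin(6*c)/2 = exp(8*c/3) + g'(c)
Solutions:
 g(c) = C1 - 3*exp(8*c/3)/8 - cos(6*c)/12


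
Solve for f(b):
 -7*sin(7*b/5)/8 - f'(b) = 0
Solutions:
 f(b) = C1 + 5*cos(7*b/5)/8


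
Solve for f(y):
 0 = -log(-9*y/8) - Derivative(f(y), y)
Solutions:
 f(y) = C1 - y*log(-y) + y*(-2*log(3) + 1 + 3*log(2))


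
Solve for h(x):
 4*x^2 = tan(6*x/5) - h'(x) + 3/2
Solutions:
 h(x) = C1 - 4*x^3/3 + 3*x/2 - 5*log(cos(6*x/5))/6


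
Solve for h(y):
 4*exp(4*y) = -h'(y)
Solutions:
 h(y) = C1 - exp(4*y)


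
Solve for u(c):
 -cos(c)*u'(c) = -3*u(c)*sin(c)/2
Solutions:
 u(c) = C1/cos(c)^(3/2)


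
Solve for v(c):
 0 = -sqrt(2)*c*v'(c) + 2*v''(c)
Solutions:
 v(c) = C1 + C2*erfi(2^(1/4)*c/2)


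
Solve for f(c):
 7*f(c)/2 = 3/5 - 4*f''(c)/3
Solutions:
 f(c) = C1*sin(sqrt(42)*c/4) + C2*cos(sqrt(42)*c/4) + 6/35


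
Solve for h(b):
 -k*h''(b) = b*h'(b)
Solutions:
 h(b) = C1 + C2*sqrt(k)*erf(sqrt(2)*b*sqrt(1/k)/2)


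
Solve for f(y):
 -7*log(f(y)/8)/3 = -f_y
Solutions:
 3*Integral(1/(-log(_y) + 3*log(2)), (_y, f(y)))/7 = C1 - y


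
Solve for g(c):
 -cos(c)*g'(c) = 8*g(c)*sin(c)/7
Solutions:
 g(c) = C1*cos(c)^(8/7)


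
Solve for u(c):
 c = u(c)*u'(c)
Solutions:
 u(c) = -sqrt(C1 + c^2)
 u(c) = sqrt(C1 + c^2)


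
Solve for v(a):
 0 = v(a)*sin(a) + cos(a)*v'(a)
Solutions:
 v(a) = C1*cos(a)


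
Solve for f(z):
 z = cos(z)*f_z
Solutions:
 f(z) = C1 + Integral(z/cos(z), z)


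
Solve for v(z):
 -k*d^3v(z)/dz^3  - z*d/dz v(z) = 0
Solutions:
 v(z) = C1 + Integral(C2*airyai(z*(-1/k)^(1/3)) + C3*airybi(z*(-1/k)^(1/3)), z)


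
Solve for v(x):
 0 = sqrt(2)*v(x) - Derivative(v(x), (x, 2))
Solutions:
 v(x) = C1*exp(-2^(1/4)*x) + C2*exp(2^(1/4)*x)


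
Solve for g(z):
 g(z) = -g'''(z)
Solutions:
 g(z) = C3*exp(-z) + (C1*sin(sqrt(3)*z/2) + C2*cos(sqrt(3)*z/2))*exp(z/2)


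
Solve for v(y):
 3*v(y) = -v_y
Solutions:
 v(y) = C1*exp(-3*y)


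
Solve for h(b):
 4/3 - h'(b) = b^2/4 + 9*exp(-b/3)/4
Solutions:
 h(b) = C1 - b^3/12 + 4*b/3 + 27*exp(-b/3)/4


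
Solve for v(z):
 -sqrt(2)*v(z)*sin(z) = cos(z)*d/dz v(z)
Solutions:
 v(z) = C1*cos(z)^(sqrt(2))


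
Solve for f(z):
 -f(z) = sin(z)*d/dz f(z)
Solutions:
 f(z) = C1*sqrt(cos(z) + 1)/sqrt(cos(z) - 1)


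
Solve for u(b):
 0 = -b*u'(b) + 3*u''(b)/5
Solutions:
 u(b) = C1 + C2*erfi(sqrt(30)*b/6)


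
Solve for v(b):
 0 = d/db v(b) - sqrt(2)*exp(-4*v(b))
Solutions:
 v(b) = log(-I*(C1 + 4*sqrt(2)*b)^(1/4))
 v(b) = log(I*(C1 + 4*sqrt(2)*b)^(1/4))
 v(b) = log(-(C1 + 4*sqrt(2)*b)^(1/4))
 v(b) = log(C1 + 4*sqrt(2)*b)/4


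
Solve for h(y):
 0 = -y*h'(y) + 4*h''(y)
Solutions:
 h(y) = C1 + C2*erfi(sqrt(2)*y/4)


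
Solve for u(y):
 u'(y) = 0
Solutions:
 u(y) = C1


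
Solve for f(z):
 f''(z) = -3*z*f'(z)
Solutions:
 f(z) = C1 + C2*erf(sqrt(6)*z/2)


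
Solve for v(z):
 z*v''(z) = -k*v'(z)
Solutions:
 v(z) = C1 + z^(1 - re(k))*(C2*sin(log(z)*Abs(im(k))) + C3*cos(log(z)*im(k)))


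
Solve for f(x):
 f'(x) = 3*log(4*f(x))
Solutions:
 -Integral(1/(log(_y) + 2*log(2)), (_y, f(x)))/3 = C1 - x


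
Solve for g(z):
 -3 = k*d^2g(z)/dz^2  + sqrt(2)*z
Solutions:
 g(z) = C1 + C2*z - sqrt(2)*z^3/(6*k) - 3*z^2/(2*k)


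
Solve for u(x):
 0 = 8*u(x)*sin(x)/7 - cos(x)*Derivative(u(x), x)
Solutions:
 u(x) = C1/cos(x)^(8/7)


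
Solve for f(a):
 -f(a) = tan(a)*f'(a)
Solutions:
 f(a) = C1/sin(a)


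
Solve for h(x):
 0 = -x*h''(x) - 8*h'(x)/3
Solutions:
 h(x) = C1 + C2/x^(5/3)


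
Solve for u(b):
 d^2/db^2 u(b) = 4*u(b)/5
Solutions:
 u(b) = C1*exp(-2*sqrt(5)*b/5) + C2*exp(2*sqrt(5)*b/5)


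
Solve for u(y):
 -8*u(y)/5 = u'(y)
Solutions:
 u(y) = C1*exp(-8*y/5)


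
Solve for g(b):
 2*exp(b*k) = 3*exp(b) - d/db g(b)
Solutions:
 g(b) = C1 + 3*exp(b) - 2*exp(b*k)/k


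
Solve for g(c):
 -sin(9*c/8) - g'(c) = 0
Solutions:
 g(c) = C1 + 8*cos(9*c/8)/9


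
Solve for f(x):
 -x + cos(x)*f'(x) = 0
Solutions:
 f(x) = C1 + Integral(x/cos(x), x)


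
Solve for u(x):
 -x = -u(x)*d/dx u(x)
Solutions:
 u(x) = -sqrt(C1 + x^2)
 u(x) = sqrt(C1 + x^2)


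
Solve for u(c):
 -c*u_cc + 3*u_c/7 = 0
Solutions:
 u(c) = C1 + C2*c^(10/7)


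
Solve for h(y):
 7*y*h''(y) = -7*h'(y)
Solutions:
 h(y) = C1 + C2*log(y)


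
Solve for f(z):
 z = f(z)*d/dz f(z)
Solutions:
 f(z) = -sqrt(C1 + z^2)
 f(z) = sqrt(C1 + z^2)


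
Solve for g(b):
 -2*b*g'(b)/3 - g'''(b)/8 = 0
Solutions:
 g(b) = C1 + Integral(C2*airyai(-2*2^(1/3)*3^(2/3)*b/3) + C3*airybi(-2*2^(1/3)*3^(2/3)*b/3), b)


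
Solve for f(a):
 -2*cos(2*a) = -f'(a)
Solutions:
 f(a) = C1 + sin(2*a)


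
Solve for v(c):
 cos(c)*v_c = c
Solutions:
 v(c) = C1 + Integral(c/cos(c), c)


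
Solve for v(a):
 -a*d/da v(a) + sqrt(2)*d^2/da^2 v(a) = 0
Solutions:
 v(a) = C1 + C2*erfi(2^(1/4)*a/2)


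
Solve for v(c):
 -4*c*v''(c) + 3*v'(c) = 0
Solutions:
 v(c) = C1 + C2*c^(7/4)


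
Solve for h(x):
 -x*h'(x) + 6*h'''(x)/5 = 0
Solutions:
 h(x) = C1 + Integral(C2*airyai(5^(1/3)*6^(2/3)*x/6) + C3*airybi(5^(1/3)*6^(2/3)*x/6), x)


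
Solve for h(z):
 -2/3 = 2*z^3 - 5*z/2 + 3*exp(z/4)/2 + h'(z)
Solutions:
 h(z) = C1 - z^4/2 + 5*z^2/4 - 2*z/3 - 6*exp(z/4)


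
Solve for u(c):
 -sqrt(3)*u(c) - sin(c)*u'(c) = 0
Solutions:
 u(c) = C1*(cos(c) + 1)^(sqrt(3)/2)/(cos(c) - 1)^(sqrt(3)/2)


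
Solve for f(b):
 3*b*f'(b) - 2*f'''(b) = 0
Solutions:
 f(b) = C1 + Integral(C2*airyai(2^(2/3)*3^(1/3)*b/2) + C3*airybi(2^(2/3)*3^(1/3)*b/2), b)


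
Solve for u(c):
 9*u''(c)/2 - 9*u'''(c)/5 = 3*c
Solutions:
 u(c) = C1 + C2*c + C3*exp(5*c/2) + c^3/9 + 2*c^2/15


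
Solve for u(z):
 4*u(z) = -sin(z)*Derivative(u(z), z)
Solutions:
 u(z) = C1*(cos(z)^2 + 2*cos(z) + 1)/(cos(z)^2 - 2*cos(z) + 1)


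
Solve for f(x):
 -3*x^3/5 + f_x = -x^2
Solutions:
 f(x) = C1 + 3*x^4/20 - x^3/3


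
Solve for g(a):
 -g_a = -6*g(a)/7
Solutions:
 g(a) = C1*exp(6*a/7)


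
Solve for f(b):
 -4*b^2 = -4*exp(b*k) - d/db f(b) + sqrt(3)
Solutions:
 f(b) = C1 + 4*b^3/3 + sqrt(3)*b - 4*exp(b*k)/k


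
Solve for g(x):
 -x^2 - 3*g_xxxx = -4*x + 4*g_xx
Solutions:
 g(x) = C1 + C2*x + C3*sin(2*sqrt(3)*x/3) + C4*cos(2*sqrt(3)*x/3) - x^4/48 + x^3/6 + 3*x^2/16


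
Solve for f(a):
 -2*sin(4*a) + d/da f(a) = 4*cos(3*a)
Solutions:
 f(a) = C1 + 4*sin(3*a)/3 - cos(4*a)/2


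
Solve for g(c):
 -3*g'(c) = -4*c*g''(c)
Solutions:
 g(c) = C1 + C2*c^(7/4)


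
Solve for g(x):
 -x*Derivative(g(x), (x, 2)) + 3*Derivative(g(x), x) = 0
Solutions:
 g(x) = C1 + C2*x^4


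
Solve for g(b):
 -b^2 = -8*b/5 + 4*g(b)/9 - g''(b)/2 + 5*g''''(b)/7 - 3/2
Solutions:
 g(b) = -9*b^2/4 + 18*b/5 + (C1*sin(5^(3/4)*sqrt(6)*7^(1/4)*b*sin(atan(sqrt(1799)/21)/2)/15) + C2*cos(5^(3/4)*sqrt(6)*7^(1/4)*b*sin(atan(sqrt(1799)/21)/2)/15))*exp(-5^(3/4)*sqrt(6)*7^(1/4)*b*cos(atan(sqrt(1799)/21)/2)/15) + (C3*sin(5^(3/4)*sqrt(6)*7^(1/4)*b*sin(atan(sqrt(1799)/21)/2)/15) + C4*cos(5^(3/4)*sqrt(6)*7^(1/4)*b*sin(atan(sqrt(1799)/21)/2)/15))*exp(5^(3/4)*sqrt(6)*7^(1/4)*b*cos(atan(sqrt(1799)/21)/2)/15) - 27/16


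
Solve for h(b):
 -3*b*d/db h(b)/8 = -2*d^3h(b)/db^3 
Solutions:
 h(b) = C1 + Integral(C2*airyai(2^(2/3)*3^(1/3)*b/4) + C3*airybi(2^(2/3)*3^(1/3)*b/4), b)


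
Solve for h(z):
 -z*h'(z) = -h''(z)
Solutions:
 h(z) = C1 + C2*erfi(sqrt(2)*z/2)


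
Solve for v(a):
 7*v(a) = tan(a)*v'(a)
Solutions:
 v(a) = C1*sin(a)^7


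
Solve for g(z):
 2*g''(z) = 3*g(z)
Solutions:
 g(z) = C1*exp(-sqrt(6)*z/2) + C2*exp(sqrt(6)*z/2)


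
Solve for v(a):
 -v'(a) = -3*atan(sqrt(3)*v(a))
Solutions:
 Integral(1/atan(sqrt(3)*_y), (_y, v(a))) = C1 + 3*a


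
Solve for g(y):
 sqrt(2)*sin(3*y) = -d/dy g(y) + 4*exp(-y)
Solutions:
 g(y) = C1 + sqrt(2)*cos(3*y)/3 - 4*exp(-y)


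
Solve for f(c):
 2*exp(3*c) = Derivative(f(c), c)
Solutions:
 f(c) = C1 + 2*exp(3*c)/3


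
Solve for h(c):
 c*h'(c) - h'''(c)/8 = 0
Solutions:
 h(c) = C1 + Integral(C2*airyai(2*c) + C3*airybi(2*c), c)


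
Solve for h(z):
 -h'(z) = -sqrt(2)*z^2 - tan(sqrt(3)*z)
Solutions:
 h(z) = C1 + sqrt(2)*z^3/3 - sqrt(3)*log(cos(sqrt(3)*z))/3


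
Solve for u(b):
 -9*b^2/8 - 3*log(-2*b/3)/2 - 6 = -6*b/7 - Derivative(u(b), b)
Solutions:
 u(b) = C1 + 3*b^3/8 - 3*b^2/7 + 3*b*log(-b)/2 + b*(-2*log(3) + log(2) + log(6)/2 + 9/2)


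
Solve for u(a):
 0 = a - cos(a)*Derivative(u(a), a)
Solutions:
 u(a) = C1 + Integral(a/cos(a), a)


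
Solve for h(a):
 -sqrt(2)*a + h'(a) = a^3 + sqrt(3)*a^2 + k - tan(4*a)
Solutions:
 h(a) = C1 + a^4/4 + sqrt(3)*a^3/3 + sqrt(2)*a^2/2 + a*k + log(cos(4*a))/4


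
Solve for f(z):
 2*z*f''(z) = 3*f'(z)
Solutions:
 f(z) = C1 + C2*z^(5/2)


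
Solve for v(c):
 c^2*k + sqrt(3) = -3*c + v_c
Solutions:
 v(c) = C1 + c^3*k/3 + 3*c^2/2 + sqrt(3)*c


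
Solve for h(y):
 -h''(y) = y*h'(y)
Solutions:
 h(y) = C1 + C2*erf(sqrt(2)*y/2)


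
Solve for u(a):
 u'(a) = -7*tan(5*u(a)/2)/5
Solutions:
 u(a) = -2*asin(C1*exp(-7*a/2))/5 + 2*pi/5
 u(a) = 2*asin(C1*exp(-7*a/2))/5


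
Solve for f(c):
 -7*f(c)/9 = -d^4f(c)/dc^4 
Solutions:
 f(c) = C1*exp(-sqrt(3)*7^(1/4)*c/3) + C2*exp(sqrt(3)*7^(1/4)*c/3) + C3*sin(sqrt(3)*7^(1/4)*c/3) + C4*cos(sqrt(3)*7^(1/4)*c/3)


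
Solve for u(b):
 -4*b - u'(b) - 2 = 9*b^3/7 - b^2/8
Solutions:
 u(b) = C1 - 9*b^4/28 + b^3/24 - 2*b^2 - 2*b


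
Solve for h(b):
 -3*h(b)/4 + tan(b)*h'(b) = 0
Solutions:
 h(b) = C1*sin(b)^(3/4)


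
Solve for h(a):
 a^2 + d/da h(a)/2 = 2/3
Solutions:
 h(a) = C1 - 2*a^3/3 + 4*a/3


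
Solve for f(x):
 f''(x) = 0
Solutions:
 f(x) = C1 + C2*x


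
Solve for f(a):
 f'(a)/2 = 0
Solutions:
 f(a) = C1


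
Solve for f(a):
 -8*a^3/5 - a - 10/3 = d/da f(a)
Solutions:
 f(a) = C1 - 2*a^4/5 - a^2/2 - 10*a/3


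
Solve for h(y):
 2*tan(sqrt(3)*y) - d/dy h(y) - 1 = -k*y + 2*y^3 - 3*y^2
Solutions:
 h(y) = C1 + k*y^2/2 - y^4/2 + y^3 - y - 2*sqrt(3)*log(cos(sqrt(3)*y))/3


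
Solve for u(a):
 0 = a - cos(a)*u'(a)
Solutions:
 u(a) = C1 + Integral(a/cos(a), a)


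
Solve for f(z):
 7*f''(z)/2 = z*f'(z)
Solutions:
 f(z) = C1 + C2*erfi(sqrt(7)*z/7)


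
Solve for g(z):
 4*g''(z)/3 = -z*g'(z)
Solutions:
 g(z) = C1 + C2*erf(sqrt(6)*z/4)


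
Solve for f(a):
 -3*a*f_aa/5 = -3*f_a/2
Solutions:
 f(a) = C1 + C2*a^(7/2)


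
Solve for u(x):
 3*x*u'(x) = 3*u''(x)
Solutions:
 u(x) = C1 + C2*erfi(sqrt(2)*x/2)


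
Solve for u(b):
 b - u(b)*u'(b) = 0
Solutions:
 u(b) = -sqrt(C1 + b^2)
 u(b) = sqrt(C1 + b^2)


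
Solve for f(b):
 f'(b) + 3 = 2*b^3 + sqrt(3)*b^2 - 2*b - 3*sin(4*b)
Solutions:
 f(b) = C1 + b^4/2 + sqrt(3)*b^3/3 - b^2 - 3*b + 3*cos(4*b)/4


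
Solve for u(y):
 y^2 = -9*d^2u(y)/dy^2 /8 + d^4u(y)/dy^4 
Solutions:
 u(y) = C1 + C2*y + C3*exp(-3*sqrt(2)*y/4) + C4*exp(3*sqrt(2)*y/4) - 2*y^4/27 - 64*y^2/81


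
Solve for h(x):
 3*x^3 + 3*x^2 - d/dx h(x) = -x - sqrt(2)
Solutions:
 h(x) = C1 + 3*x^4/4 + x^3 + x^2/2 + sqrt(2)*x


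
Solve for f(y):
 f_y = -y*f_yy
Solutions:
 f(y) = C1 + C2*log(y)


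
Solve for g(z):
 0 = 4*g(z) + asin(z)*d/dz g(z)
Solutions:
 g(z) = C1*exp(-4*Integral(1/asin(z), z))


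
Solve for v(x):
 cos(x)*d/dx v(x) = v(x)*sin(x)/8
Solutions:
 v(x) = C1/cos(x)^(1/8)


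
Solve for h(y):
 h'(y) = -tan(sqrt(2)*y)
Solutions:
 h(y) = C1 + sqrt(2)*log(cos(sqrt(2)*y))/2


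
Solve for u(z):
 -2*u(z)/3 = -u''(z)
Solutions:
 u(z) = C1*exp(-sqrt(6)*z/3) + C2*exp(sqrt(6)*z/3)


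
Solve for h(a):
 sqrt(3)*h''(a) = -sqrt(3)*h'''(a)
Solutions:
 h(a) = C1 + C2*a + C3*exp(-a)


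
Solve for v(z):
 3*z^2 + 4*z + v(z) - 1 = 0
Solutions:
 v(z) = -3*z^2 - 4*z + 1


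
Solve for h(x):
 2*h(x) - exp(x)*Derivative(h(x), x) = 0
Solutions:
 h(x) = C1*exp(-2*exp(-x))


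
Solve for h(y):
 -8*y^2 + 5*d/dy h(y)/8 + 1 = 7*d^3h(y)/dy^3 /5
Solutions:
 h(y) = C1 + C2*exp(-5*sqrt(14)*y/28) + C3*exp(5*sqrt(14)*y/28) + 64*y^3/15 + 6968*y/125


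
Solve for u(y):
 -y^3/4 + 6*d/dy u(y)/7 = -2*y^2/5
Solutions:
 u(y) = C1 + 7*y^4/96 - 7*y^3/45


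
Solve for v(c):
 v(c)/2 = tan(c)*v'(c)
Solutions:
 v(c) = C1*sqrt(sin(c))


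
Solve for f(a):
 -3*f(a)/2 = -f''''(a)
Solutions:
 f(a) = C1*exp(-2^(3/4)*3^(1/4)*a/2) + C2*exp(2^(3/4)*3^(1/4)*a/2) + C3*sin(2^(3/4)*3^(1/4)*a/2) + C4*cos(2^(3/4)*3^(1/4)*a/2)


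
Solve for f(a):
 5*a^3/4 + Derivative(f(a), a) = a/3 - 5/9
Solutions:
 f(a) = C1 - 5*a^4/16 + a^2/6 - 5*a/9


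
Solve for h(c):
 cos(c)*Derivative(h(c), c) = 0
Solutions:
 h(c) = C1


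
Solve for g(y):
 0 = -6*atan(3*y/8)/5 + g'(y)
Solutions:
 g(y) = C1 + 6*y*atan(3*y/8)/5 - 8*log(9*y^2 + 64)/5


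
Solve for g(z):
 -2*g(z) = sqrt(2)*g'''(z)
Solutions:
 g(z) = C3*exp(-2^(1/6)*z) + (C1*sin(2^(1/6)*sqrt(3)*z/2) + C2*cos(2^(1/6)*sqrt(3)*z/2))*exp(2^(1/6)*z/2)


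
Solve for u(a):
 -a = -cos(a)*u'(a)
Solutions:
 u(a) = C1 + Integral(a/cos(a), a)


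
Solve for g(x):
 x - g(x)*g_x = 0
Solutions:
 g(x) = -sqrt(C1 + x^2)
 g(x) = sqrt(C1 + x^2)


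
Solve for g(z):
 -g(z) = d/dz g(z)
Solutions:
 g(z) = C1*exp(-z)


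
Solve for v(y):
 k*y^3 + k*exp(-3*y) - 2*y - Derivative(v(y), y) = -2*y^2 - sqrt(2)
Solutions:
 v(y) = C1 + k*y^4/4 - k*exp(-3*y)/3 + 2*y^3/3 - y^2 + sqrt(2)*y


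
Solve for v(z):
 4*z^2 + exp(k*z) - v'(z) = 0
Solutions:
 v(z) = C1 + 4*z^3/3 + exp(k*z)/k


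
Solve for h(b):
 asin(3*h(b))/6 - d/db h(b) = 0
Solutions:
 Integral(1/asin(3*_y), (_y, h(b))) = C1 + b/6


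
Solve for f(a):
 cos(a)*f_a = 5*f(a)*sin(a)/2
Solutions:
 f(a) = C1/cos(a)^(5/2)


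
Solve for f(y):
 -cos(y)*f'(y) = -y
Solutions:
 f(y) = C1 + Integral(y/cos(y), y)


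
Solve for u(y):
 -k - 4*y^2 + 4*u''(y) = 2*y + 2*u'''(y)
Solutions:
 u(y) = C1 + C2*y + C3*exp(2*y) + y^4/12 + y^3/4 + y^2*(k + 3)/8


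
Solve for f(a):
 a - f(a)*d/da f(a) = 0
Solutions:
 f(a) = -sqrt(C1 + a^2)
 f(a) = sqrt(C1 + a^2)


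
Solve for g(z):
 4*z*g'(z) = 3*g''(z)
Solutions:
 g(z) = C1 + C2*erfi(sqrt(6)*z/3)


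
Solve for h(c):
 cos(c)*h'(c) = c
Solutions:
 h(c) = C1 + Integral(c/cos(c), c)


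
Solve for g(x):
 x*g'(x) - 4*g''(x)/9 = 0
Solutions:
 g(x) = C1 + C2*erfi(3*sqrt(2)*x/4)


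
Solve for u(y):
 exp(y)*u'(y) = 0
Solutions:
 u(y) = C1


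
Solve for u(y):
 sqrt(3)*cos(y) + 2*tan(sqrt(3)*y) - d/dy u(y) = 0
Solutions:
 u(y) = C1 - 2*sqrt(3)*log(cos(sqrt(3)*y))/3 + sqrt(3)*sin(y)


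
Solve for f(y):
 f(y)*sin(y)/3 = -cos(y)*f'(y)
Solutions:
 f(y) = C1*cos(y)^(1/3)


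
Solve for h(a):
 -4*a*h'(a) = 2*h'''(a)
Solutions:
 h(a) = C1 + Integral(C2*airyai(-2^(1/3)*a) + C3*airybi(-2^(1/3)*a), a)


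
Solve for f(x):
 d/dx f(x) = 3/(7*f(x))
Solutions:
 f(x) = -sqrt(C1 + 42*x)/7
 f(x) = sqrt(C1 + 42*x)/7


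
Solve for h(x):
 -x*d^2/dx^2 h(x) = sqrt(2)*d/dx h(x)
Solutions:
 h(x) = C1 + C2*x^(1 - sqrt(2))


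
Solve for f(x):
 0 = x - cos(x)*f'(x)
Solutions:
 f(x) = C1 + Integral(x/cos(x), x)
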